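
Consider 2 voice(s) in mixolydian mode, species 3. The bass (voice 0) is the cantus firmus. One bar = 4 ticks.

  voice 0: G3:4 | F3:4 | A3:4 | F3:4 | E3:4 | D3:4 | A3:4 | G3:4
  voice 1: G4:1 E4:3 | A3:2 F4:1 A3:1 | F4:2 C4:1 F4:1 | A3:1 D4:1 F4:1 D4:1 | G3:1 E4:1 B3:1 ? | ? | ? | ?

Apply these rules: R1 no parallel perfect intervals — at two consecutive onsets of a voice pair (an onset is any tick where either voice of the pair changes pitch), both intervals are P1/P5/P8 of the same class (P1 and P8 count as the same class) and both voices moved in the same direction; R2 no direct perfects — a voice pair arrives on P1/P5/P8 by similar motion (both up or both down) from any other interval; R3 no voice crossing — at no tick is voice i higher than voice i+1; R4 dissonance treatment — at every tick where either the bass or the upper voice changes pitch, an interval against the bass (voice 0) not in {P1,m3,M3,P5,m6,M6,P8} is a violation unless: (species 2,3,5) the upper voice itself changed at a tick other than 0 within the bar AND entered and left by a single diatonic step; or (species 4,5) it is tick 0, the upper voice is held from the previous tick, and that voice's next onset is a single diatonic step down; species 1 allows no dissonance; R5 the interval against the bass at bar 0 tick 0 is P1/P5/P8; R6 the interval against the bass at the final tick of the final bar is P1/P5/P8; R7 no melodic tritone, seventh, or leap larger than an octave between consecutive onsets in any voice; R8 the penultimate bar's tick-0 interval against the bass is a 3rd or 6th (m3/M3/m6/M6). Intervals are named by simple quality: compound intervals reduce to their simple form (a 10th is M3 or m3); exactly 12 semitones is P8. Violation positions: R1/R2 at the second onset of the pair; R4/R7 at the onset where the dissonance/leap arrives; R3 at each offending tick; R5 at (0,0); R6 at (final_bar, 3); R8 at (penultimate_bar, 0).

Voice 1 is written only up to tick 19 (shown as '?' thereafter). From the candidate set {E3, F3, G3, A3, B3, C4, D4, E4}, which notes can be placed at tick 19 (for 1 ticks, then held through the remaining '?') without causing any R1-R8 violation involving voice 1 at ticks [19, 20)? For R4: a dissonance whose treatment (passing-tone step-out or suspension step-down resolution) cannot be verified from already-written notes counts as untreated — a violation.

E3: legal
F3: violates R4,R7
G3: legal
A3: violates R4
B3: legal
C4: legal
D4: violates R4
E4: legal

{B3, C4, E3, E4, G3}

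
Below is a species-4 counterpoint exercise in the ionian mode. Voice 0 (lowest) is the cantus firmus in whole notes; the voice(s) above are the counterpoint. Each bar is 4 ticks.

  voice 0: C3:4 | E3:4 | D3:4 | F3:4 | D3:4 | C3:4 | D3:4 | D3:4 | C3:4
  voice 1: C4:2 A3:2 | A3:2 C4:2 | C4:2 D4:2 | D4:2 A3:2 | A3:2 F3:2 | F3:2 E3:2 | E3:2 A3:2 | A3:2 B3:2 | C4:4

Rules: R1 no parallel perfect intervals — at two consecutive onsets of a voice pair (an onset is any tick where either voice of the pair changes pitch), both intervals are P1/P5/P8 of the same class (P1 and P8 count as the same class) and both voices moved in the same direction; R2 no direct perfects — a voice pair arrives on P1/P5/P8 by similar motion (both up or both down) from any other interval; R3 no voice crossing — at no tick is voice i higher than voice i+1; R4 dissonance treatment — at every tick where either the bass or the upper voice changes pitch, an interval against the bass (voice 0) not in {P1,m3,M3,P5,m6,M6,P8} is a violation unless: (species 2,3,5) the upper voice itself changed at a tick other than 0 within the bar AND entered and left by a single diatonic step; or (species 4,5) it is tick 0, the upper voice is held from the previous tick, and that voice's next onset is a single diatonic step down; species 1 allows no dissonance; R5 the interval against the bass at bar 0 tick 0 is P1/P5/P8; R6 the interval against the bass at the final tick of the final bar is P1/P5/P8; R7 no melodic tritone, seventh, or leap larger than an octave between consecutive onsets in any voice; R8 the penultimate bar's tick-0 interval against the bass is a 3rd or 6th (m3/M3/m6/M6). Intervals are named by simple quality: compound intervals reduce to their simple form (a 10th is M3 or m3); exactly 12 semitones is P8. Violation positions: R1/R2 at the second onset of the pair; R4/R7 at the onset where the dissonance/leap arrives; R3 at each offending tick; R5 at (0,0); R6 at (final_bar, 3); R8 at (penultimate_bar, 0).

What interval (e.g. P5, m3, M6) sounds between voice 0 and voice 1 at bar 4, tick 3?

m3

voice 0=D3 voice 1=F3 -> m3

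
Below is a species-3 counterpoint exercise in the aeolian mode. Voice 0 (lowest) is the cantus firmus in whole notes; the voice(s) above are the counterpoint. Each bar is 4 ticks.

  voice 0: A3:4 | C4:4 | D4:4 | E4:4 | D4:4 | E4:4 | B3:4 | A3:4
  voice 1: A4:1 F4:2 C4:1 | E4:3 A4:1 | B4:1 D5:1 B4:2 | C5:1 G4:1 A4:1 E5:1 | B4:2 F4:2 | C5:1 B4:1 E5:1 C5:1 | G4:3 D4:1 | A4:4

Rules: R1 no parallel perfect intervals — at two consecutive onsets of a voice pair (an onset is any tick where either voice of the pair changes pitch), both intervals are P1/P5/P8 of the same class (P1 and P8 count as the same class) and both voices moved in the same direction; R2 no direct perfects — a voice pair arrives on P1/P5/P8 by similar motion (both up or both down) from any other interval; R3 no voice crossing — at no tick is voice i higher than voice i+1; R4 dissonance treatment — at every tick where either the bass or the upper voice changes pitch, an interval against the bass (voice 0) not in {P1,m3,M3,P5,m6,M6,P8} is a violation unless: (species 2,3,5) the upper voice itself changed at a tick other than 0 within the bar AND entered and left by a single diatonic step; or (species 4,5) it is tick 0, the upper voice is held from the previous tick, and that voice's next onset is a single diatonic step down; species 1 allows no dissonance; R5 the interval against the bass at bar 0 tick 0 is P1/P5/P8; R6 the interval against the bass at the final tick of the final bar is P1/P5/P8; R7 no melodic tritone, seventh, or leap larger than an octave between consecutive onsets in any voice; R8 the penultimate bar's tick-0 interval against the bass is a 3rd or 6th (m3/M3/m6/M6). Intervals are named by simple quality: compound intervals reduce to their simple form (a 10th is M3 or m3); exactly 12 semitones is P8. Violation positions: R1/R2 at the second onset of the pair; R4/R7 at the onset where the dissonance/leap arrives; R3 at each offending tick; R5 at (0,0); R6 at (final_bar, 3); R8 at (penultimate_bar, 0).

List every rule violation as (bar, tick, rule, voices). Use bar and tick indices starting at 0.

bar 0: v0=A3 v1=A4 downbeat P8
bar 1: v0=C4 v1=E4 downbeat M3
bar 2: v0=D4 v1=B4 downbeat M6
bar 3: v0=E4 v1=C5 downbeat m6
bar 4: v0=D4 v1=B4 downbeat M6
bar 5: v0=E4 v1=C5 downbeat m6
bar 6: v0=B3 v1=G4 downbeat m6
bar 7: v0=A3 v1=A4 downbeat P8
  -> R4 @ bar 3 tick 2 v(0, 1): E4/A4 P4 untreated
  -> R7 @ bar 4 tick 2 v(1,): B4->F4 leap 6st

(3, 2, R4, (0, 1))
(4, 2, R7, (1,))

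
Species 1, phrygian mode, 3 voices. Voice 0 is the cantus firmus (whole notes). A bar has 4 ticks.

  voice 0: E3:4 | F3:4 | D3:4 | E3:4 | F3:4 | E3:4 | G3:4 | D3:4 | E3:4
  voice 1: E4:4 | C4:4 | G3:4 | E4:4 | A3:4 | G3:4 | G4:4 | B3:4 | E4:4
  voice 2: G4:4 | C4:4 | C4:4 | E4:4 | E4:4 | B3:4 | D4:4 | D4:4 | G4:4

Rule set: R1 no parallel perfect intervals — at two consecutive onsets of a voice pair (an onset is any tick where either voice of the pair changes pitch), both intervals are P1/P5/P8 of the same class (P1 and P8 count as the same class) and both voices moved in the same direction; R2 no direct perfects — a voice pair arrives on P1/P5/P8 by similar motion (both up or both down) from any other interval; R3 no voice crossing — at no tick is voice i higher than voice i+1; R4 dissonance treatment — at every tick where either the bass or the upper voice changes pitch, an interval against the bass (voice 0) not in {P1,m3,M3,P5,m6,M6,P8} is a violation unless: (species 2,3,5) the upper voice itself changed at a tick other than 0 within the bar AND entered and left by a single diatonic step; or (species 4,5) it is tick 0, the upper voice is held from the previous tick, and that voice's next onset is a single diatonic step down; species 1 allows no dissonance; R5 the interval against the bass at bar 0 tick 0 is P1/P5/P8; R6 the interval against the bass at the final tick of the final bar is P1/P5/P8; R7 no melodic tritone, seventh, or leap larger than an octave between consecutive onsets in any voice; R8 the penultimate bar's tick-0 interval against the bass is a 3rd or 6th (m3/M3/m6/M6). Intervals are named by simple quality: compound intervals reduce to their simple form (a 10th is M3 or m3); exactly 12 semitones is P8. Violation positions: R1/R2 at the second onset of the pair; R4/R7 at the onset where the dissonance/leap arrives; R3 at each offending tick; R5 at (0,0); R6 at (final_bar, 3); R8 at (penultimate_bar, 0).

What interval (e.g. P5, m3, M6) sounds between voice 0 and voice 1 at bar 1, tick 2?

P5

voice 0=F3 voice 1=C4 -> P5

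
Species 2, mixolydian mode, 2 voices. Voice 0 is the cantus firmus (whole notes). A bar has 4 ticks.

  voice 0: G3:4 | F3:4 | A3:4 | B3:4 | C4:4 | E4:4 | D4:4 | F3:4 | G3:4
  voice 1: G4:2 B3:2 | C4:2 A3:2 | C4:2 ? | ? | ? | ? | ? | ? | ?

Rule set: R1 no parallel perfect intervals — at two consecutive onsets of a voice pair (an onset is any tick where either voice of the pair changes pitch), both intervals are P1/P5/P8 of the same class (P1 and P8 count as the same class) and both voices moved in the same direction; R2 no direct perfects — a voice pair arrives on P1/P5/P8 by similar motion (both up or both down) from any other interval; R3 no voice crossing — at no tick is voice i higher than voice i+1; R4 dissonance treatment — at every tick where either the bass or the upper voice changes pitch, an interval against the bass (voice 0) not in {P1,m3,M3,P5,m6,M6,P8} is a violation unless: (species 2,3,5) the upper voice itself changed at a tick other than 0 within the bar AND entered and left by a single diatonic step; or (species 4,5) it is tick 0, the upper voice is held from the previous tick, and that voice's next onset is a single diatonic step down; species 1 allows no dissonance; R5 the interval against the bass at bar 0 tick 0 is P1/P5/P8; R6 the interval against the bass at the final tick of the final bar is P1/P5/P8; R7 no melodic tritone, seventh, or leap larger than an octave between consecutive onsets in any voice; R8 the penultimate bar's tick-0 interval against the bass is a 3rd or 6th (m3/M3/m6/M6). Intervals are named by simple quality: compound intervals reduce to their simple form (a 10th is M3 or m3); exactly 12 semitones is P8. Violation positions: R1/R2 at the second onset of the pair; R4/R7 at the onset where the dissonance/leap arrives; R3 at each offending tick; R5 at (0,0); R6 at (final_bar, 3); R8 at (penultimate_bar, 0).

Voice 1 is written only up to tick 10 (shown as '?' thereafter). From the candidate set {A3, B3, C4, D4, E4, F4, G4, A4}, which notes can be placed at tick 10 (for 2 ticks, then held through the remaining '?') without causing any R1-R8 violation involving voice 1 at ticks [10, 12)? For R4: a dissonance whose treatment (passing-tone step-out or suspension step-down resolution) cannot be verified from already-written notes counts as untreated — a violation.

{A3, A4, C4, E4, F4}

A3: legal
B3: violates R4
C4: legal
D4: violates R4
E4: legal
F4: legal
G4: violates R4
A4: legal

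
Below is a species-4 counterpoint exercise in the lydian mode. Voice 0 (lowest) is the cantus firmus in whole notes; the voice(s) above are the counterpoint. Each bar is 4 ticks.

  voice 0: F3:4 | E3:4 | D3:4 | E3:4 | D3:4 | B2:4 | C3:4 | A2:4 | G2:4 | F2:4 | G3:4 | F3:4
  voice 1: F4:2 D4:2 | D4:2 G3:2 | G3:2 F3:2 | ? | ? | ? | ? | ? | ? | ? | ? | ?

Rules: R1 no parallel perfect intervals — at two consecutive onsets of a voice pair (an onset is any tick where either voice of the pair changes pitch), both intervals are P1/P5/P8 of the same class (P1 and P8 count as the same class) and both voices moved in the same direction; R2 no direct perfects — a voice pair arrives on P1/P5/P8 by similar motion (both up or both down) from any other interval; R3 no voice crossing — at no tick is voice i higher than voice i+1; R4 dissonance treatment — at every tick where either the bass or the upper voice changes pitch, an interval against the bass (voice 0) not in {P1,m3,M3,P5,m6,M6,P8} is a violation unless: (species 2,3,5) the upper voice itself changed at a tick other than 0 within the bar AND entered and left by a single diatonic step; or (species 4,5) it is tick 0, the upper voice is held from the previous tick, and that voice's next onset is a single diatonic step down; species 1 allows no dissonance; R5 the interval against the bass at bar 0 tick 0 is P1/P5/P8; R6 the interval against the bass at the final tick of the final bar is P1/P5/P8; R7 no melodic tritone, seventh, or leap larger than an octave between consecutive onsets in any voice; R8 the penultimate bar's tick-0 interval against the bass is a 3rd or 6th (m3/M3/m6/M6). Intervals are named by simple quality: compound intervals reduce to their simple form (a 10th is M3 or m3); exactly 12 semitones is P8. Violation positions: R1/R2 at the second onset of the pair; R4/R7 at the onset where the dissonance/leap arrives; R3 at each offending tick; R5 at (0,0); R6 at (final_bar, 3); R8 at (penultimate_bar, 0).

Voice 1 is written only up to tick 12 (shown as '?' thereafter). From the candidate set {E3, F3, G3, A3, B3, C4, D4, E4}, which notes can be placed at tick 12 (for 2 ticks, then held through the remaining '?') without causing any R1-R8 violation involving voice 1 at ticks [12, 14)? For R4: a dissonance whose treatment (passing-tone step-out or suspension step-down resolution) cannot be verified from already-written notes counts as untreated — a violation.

{C4, E3, G3}

E3: legal
F3: violates R4
G3: legal
A3: violates R4
B3: violates R2,R7
C4: legal
D4: violates R4
E4: violates R2,R7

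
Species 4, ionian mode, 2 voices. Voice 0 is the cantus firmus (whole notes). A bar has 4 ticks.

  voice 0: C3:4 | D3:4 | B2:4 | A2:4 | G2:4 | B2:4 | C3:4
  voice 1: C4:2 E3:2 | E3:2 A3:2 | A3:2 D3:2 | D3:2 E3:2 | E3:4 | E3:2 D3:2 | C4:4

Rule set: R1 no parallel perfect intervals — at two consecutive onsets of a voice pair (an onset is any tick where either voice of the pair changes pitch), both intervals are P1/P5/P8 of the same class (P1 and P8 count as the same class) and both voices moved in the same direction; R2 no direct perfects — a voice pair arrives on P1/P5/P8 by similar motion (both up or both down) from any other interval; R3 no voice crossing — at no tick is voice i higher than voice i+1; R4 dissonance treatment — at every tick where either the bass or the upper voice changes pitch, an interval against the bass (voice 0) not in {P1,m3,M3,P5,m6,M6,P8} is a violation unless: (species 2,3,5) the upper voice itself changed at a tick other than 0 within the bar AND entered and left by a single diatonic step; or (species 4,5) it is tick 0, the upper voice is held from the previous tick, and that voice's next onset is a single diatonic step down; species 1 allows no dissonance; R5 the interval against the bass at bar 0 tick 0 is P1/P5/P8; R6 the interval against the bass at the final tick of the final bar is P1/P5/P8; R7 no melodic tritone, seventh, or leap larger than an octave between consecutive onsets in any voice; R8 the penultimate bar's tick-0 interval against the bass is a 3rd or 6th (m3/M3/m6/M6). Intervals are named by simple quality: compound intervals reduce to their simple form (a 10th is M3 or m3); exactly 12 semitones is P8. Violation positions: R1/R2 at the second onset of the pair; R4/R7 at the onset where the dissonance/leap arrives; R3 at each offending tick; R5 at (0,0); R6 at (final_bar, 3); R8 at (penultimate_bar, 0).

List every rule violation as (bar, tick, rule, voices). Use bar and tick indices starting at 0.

bar 0: v0=C3 v1=C4 downbeat P8
bar 1: v0=D3 v1=E3 downbeat M2
bar 2: v0=B2 v1=A3 downbeat m7
bar 3: v0=A2 v1=D3 downbeat P4
bar 4: v0=G2 v1=E3 downbeat M6
bar 5: v0=B2 v1=E3 downbeat P4
bar 6: v0=C3 v1=C4 downbeat P8
  -> R4 @ bar 1 tick 0 v(0, 1): D3/E3 M2 untreated
  -> R4 @ bar 2 tick 0 v(0, 1): B2/A3 m7 untreated
  -> R4 @ bar 3 tick 0 v(0, 1): A2/D3 P4 untreated
  -> R8 @ bar 5 tick 0 v(0, 1): penult P4 not 3rd/6th
  -> R2 @ bar 6 tick 0 v(0, 1): B2/D3 m3 -> C3/C4 P8 similar
  -> R7 @ bar 6 tick 0 v(1,): D3->C4 leap 10st

(1, 0, R4, (0, 1))
(2, 0, R4, (0, 1))
(3, 0, R4, (0, 1))
(5, 0, R8, (0, 1))
(6, 0, R2, (0, 1))
(6, 0, R7, (1,))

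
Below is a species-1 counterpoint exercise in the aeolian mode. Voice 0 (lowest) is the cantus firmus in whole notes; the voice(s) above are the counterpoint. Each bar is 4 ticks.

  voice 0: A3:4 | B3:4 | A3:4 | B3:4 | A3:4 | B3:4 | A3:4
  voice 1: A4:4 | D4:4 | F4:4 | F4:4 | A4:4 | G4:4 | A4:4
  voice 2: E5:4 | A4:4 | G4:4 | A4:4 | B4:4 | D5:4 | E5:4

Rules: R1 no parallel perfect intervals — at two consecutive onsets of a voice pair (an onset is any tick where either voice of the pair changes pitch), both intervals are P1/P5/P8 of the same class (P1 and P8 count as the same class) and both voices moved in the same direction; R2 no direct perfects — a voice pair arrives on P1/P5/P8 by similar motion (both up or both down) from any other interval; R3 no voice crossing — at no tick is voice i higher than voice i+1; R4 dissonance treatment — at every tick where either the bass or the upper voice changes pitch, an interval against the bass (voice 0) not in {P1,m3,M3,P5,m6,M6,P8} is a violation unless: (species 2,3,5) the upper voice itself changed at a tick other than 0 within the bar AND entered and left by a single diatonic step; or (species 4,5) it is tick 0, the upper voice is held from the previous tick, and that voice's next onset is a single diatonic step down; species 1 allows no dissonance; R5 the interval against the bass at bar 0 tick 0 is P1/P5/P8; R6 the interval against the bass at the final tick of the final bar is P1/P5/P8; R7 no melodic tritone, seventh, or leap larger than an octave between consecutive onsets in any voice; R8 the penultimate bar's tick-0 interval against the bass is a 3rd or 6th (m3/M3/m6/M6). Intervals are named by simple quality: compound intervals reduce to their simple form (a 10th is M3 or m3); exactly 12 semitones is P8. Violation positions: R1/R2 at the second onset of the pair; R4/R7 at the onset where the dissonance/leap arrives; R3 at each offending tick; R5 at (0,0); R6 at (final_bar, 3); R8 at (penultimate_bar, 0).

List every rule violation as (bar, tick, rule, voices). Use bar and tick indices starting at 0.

(1, 0, R1, (1, 2))
(1, 0, R4, (0, 2))
(2, 0, R4, (0, 2))
(3, 0, R4, (0, 1))
(3, 0, R4, (0, 2))
(4, 0, R4, (0, 2))
(6, 0, R1, (1, 2))

bar 0: v0=A3 v1=A4 v2=E5 downbeat P5
bar 1: v0=B3 v1=D4 v2=A4 downbeat m7
bar 2: v0=A3 v1=F4 v2=G4 downbeat m7
bar 3: v0=B3 v1=F4 v2=A4 downbeat m7
bar 4: v0=A3 v1=A4 v2=B4 downbeat M2
bar 5: v0=B3 v1=G4 v2=D5 downbeat m3
bar 6: v0=A3 v1=A4 v2=E5 downbeat P5
  -> R1 @ bar 1 tick 0 v(1, 2): A4/E5 P5 -> D4/A4 P5 similar
  -> R4 @ bar 1 tick 0 v(0, 2): B3/A4 m7 untreated
  -> R4 @ bar 2 tick 0 v(0, 2): A3/G4 m7 untreated
  -> R4 @ bar 3 tick 0 v(0, 1): B3/F4 TT untreated
  -> R4 @ bar 3 tick 0 v(0, 2): B3/A4 m7 untreated
  -> R4 @ bar 4 tick 0 v(0, 2): A3/B4 M2 untreated
  -> R1 @ bar 6 tick 0 v(1, 2): G4/D5 P5 -> A4/E5 P5 similar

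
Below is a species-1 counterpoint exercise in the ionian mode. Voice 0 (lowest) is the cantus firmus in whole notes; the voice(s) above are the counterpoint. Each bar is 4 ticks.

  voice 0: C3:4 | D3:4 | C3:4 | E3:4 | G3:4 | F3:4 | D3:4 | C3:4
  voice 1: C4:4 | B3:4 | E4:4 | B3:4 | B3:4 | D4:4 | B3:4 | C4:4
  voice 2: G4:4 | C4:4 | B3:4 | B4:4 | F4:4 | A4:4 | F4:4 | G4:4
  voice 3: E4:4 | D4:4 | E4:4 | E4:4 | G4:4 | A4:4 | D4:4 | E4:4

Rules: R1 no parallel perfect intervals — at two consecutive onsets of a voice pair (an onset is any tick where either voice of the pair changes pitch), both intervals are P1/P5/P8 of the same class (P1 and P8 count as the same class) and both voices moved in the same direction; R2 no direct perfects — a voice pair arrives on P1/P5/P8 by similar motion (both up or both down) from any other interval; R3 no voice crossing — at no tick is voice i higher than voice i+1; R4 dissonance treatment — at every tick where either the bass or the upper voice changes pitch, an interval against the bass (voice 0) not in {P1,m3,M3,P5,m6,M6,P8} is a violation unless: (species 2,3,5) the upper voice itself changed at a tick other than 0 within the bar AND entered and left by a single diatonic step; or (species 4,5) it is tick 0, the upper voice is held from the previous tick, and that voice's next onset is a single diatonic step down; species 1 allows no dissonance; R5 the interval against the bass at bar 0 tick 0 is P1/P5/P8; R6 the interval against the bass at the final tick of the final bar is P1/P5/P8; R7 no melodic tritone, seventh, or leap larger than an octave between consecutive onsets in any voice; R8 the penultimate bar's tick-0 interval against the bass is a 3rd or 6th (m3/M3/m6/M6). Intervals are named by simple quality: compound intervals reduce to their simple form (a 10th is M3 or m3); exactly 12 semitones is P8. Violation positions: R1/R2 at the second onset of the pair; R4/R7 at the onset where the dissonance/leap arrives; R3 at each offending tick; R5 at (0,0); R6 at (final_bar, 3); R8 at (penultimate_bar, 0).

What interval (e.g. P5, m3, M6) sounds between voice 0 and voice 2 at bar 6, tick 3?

m3

voice 0=D3 voice 2=F4 -> m3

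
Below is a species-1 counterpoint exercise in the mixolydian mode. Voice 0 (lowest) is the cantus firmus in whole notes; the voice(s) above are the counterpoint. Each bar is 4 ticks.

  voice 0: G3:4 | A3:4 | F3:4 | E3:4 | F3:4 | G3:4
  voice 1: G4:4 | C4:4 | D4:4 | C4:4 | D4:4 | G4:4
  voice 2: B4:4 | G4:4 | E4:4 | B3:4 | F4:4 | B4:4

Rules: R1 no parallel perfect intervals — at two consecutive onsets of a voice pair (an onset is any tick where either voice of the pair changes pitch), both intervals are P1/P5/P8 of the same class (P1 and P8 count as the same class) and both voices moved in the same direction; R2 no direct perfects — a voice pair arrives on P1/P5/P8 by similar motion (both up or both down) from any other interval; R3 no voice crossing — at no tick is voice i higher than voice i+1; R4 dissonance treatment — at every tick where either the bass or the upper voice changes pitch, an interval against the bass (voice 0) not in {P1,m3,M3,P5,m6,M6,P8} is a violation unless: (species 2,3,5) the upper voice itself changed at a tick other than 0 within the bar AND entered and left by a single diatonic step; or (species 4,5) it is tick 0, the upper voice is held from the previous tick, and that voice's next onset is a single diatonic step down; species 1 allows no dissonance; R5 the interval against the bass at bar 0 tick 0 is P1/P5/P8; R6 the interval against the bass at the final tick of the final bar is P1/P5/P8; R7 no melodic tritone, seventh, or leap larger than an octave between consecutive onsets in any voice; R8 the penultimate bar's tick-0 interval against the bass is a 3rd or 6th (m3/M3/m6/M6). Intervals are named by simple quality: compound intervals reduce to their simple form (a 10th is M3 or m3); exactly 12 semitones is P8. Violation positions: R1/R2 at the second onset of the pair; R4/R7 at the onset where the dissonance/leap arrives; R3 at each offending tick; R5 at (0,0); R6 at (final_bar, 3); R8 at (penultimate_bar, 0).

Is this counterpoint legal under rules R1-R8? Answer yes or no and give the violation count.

No (15 violations)

bar 0: v0=G3 v1=G4 v2=B4 (M3)
bar 1: v0=A3 v1=C4 v2=G4 (m7)
bar 2: v0=F3 v1=D4 v2=E4 (M7)
bar 3: v0=E3 v1=C4 v2=B3 (P5)
bar 4: v0=F3 v1=D4 v2=F4 (P8)
bar 5: v0=G3 v1=G4 v2=B4 (M3)
  R5 @ bar0.0: opens on M3
  R2 @ bar1.0: G4/B4 M3 -> C4/G4 P5 similar
  R4 @ bar1.0: A3/G4 m7 untreated
  R4 @ bar2.0: F3/E4 M7 untreated
  R2 @ bar3.0: F3/E4 M7 -> E3/B3 P5 similar
  R3 @ bar3.0: C4 above B3
  R3 @ bar3.1: C4 above B3
  R3 @ bar3.2: C4 above B3
  R3 @ bar3.3: C4 above B3
  R2 @ bar4.0: E3/B3 P5 -> F3/F4 P8 similar
  R7 @ bar4.0: B3->F4 leap 6st
  R8 @ bar4.0: penult P8 not 3rd/6th
  R2 @ bar5.0: F3/D4 M6 -> G3/G4 P8 similar
  R7 @ bar5.0: F4->B4 leap 6st
  R6 @ bar5.3: closes on M3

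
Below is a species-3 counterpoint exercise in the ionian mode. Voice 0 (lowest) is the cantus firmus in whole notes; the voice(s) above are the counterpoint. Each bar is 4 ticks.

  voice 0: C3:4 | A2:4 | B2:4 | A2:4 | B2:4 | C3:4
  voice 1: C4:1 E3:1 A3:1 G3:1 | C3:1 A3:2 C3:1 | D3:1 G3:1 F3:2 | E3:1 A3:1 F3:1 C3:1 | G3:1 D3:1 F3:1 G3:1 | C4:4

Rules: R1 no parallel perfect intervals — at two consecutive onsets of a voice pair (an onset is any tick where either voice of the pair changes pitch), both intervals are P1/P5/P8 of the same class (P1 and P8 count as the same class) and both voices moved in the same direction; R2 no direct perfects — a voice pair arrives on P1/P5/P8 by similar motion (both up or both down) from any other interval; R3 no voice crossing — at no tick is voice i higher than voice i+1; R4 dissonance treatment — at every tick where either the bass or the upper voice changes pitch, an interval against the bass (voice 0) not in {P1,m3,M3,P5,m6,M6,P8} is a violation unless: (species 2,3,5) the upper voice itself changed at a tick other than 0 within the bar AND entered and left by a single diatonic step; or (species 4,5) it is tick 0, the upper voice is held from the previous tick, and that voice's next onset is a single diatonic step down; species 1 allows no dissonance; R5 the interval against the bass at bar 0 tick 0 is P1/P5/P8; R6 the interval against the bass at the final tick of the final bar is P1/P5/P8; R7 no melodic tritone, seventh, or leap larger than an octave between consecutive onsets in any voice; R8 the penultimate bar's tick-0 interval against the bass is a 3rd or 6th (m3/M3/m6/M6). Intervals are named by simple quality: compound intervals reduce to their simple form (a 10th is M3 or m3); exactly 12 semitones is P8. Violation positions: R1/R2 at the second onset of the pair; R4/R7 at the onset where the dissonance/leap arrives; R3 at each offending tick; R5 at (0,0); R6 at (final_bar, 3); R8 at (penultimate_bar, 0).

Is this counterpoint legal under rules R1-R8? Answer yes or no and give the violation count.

No (3 violations)

bar 0: v0=C3 v1=C4 (P8)
bar 1: v0=A2 v1=C3 (m3)
bar 2: v0=B2 v1=D3 (m3)
bar 3: v0=A2 v1=E3 (P5)
bar 4: v0=B2 v1=G3 (m6)
bar 5: v0=C3 v1=C4 (P8)
  R2 @ bar3.0: B2/F3 TT -> A2/E3 P5 similar
  R4 @ bar4.2: B2/F3 TT untreated
  R2 @ bar5.0: B2/G3 m6 -> C3/C4 P8 similar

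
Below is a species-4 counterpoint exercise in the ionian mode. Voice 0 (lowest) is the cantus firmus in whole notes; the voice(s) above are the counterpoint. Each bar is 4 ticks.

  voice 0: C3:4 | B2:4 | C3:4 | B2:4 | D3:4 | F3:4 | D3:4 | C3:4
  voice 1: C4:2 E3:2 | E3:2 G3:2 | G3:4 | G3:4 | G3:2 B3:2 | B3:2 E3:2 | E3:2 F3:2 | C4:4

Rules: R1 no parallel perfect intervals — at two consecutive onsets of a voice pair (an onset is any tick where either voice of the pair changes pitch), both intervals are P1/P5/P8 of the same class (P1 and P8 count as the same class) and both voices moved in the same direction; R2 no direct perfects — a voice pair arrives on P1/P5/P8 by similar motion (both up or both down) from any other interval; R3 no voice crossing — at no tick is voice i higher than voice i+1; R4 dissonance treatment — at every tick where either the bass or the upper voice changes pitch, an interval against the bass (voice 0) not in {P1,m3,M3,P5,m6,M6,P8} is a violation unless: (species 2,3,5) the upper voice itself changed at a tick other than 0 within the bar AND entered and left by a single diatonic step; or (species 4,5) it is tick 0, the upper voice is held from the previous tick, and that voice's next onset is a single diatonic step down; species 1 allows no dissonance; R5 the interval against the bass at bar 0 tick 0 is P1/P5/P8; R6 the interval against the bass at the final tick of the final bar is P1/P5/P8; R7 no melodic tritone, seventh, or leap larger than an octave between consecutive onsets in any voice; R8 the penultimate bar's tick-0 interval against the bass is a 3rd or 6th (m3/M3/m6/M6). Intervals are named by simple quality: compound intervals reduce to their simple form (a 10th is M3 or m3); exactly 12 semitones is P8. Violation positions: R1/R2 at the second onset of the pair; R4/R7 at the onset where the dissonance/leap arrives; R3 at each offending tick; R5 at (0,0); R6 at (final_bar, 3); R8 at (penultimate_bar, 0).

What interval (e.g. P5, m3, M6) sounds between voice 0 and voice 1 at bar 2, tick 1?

voice 0=C3 voice 1=G3 -> P5

P5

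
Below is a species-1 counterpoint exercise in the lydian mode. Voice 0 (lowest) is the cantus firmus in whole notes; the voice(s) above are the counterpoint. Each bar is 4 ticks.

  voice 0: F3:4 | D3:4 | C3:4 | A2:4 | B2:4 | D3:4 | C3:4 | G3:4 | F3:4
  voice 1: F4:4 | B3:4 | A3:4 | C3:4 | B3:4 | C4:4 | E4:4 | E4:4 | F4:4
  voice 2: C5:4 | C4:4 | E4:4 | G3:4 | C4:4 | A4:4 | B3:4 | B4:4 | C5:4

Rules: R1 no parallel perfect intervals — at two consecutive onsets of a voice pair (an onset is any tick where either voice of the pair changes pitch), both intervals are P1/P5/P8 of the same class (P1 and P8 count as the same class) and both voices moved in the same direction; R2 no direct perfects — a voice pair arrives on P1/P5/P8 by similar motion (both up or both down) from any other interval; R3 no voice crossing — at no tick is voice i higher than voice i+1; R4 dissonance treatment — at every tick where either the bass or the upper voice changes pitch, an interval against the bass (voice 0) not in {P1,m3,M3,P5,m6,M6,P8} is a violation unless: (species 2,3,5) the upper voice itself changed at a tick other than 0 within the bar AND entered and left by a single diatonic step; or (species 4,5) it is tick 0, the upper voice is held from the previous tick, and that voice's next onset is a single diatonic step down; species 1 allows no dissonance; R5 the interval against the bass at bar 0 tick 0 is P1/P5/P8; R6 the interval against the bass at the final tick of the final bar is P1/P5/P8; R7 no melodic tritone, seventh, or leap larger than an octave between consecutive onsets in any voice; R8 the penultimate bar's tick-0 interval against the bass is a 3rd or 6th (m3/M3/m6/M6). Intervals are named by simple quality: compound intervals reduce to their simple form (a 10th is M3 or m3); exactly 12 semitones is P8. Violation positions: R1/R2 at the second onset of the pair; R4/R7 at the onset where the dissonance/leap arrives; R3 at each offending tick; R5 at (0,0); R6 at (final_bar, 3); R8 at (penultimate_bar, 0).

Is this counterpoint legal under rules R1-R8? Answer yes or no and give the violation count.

No (16 violations)

bar 0: v0=F3 v1=F4 v2=C5 (P5)
bar 1: v0=D3 v1=B3 v2=C4 (m7)
bar 2: v0=C3 v1=A3 v2=E4 (M3)
bar 3: v0=A2 v1=C3 v2=G3 (m7)
bar 4: v0=B2 v1=B3 v2=C4 (m2)
bar 5: v0=D3 v1=C4 v2=A4 (P5)
bar 6: v0=C3 v1=E4 v2=B3 (M7)
bar 7: v0=G3 v1=E4 v2=B4 (M3)
bar 8: v0=F3 v1=F4 v2=C5 (P5)
  R4 @ bar1.0: D3/C4 m7 untreated
  R7 @ bar1.0: F4->B3 leap 6st
  R1 @ bar3.0: A3/E4 P5 -> C3/G3 P5 similar
  R4 @ bar3.0: A2/G3 m7 untreated
  R2 @ bar4.0: A2/C3 m3 -> B2/B3 P8 similar
  R4 @ bar4.0: B2/C4 m2 untreated
  R7 @ bar4.0: C3->B3 leap 11st
  R2 @ bar5.0: B2/C4 m2 -> D3/A4 P5 similar
  R4 @ bar5.0: D3/C4 m7 untreated
  R3 @ bar6.0: E4 above B3
  R4 @ bar6.0: C3/B3 M7 untreated
  R7 @ bar6.0: A4->B3 leap 10st
  R3 @ bar6.1: E4 above B3
  R3 @ bar6.2: E4 above B3
  R3 @ bar6.3: E4 above B3
  R1 @ bar8.0: E4/B4 P5 -> F4/C5 P5 similar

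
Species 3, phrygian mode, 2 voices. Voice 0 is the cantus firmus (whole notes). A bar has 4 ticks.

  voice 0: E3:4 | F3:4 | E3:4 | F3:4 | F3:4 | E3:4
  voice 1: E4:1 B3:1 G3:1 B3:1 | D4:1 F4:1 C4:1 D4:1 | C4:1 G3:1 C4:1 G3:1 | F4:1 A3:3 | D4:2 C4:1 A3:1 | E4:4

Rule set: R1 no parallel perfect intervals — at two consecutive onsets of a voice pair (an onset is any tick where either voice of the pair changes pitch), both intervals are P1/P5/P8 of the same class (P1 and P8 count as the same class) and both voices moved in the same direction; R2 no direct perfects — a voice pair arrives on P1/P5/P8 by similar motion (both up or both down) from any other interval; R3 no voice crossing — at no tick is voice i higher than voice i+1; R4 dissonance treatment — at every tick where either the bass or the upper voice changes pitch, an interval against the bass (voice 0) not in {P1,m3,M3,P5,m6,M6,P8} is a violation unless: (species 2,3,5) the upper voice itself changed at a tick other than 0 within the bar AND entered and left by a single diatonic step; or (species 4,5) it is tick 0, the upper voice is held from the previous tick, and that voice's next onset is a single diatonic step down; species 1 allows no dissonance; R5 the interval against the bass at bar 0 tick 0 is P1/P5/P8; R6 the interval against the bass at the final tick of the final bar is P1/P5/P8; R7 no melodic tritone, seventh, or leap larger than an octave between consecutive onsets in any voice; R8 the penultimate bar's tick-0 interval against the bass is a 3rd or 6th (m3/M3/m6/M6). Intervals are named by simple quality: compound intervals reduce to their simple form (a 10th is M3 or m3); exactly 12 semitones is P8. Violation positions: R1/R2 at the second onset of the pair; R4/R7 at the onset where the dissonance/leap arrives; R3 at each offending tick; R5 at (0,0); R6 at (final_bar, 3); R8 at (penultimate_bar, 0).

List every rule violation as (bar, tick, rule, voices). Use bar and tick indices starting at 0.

(3, 0, R2, (0, 1))
(3, 0, R7, (1,))

bar 0: v0=E3 v1=E4 downbeat P8
bar 1: v0=F3 v1=D4 downbeat M6
bar 2: v0=E3 v1=C4 downbeat m6
bar 3: v0=F3 v1=F4 downbeat P8
bar 4: v0=F3 v1=D4 downbeat M6
bar 5: v0=E3 v1=E4 downbeat P8
  -> R2 @ bar 3 tick 0 v(0, 1): E3/G3 m3 -> F3/F4 P8 similar
  -> R7 @ bar 3 tick 0 v(1,): G3->F4 leap 10st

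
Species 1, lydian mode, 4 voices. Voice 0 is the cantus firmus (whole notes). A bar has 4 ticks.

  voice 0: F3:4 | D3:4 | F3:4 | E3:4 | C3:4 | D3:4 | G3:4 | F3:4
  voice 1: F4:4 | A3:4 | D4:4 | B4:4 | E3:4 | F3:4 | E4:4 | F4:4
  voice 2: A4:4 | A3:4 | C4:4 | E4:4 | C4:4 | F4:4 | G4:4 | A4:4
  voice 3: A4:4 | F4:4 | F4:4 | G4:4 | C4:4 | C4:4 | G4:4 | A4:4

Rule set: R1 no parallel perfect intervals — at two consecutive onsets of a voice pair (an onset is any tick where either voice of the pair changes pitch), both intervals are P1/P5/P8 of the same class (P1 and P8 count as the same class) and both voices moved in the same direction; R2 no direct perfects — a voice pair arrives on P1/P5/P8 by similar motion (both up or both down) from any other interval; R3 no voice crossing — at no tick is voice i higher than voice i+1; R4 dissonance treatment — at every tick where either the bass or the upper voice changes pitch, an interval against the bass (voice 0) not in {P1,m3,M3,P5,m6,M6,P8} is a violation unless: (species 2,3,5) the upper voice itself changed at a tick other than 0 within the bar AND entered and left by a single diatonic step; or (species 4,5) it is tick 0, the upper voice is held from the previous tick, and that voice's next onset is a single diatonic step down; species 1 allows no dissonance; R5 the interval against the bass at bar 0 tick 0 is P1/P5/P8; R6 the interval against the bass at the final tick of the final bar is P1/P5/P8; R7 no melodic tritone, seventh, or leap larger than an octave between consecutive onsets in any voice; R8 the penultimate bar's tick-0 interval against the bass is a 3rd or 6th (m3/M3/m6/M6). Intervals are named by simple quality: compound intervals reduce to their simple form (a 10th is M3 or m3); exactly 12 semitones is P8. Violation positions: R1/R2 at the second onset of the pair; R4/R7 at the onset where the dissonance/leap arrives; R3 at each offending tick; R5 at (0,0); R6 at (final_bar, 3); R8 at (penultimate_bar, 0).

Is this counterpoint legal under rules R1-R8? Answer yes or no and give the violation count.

No (34 violations)

bar 0: v0=F3 v1=F4 v2=A4 v3=A4 (M3)
bar 1: v0=D3 v1=A3 v2=A3 v3=F4 (m3)
bar 2: v0=F3 v1=D4 v2=C4 v3=F4 (P8)
bar 3: v0=E3 v1=B4 v2=E4 v3=G4 (m3)
bar 4: v0=C3 v1=E3 v2=C4 v3=C4 (P8)
bar 5: v0=D3 v1=F3 v2=F4 v3=C4 (m7)
bar 6: v0=G3 v1=E4 v2=G4 v3=G4 (P8)
bar 7: v0=F3 v1=F4 v2=A4 v3=A4 (M3)
  R5 @ bar0.0: opens on M3
  R5 @ bar0.0: opens on M3
  R2 @ bar1.0: F3/F4 P8 -> D3/A3 P5 similar
  R2 @ bar1.0: F3/A4 M3 -> D3/A3 P5 similar
  R2 @ bar1.0: F4/A4 M3 -> A3/A3 P1 similar
  R1 @ bar2.0: D3/A3 P5 -> F3/C4 P5 similar
  R3 @ bar2.0: D4 above C4
  R3 @ bar2.1: D4 above C4
  R3 @ bar2.2: D4 above C4
  R3 @ bar2.3: D4 above C4
  R2 @ bar3.0: D4/C4 M2 -> B4/E4 P5 similar
  R3 @ bar3.0: B4 above E4
  R3 @ bar3.1: B4 above E4
  R3 @ bar3.2: B4 above E4
  R3 @ bar3.3: B4 above E4
  R1 @ bar4.0: E3/E4 P8 -> C3/C4 P8 similar
  R2 @ bar4.0: E3/G4 m3 -> C3/C4 P8 similar
  R2 @ bar4.0: E4/G4 m3 -> C4/C4 P1 similar
  R7 @ bar4.0: B4->E3 leap 19st
  R2 @ bar5.0: E3/C4 m6 -> F3/F4 P8 similar
  R3 @ bar5.0: F4 above C4
  R4 @ bar5.0: D3/C4 m7 untreated
  R3 @ bar5.1: F4 above C4
  R3 @ bar5.2: F4 above C4
  R3 @ bar5.3: F4 above C4
  R2 @ bar6.0: D3/F4 m3 -> G3/G4 P8 similar
  R2 @ bar6.0: D3/C4 m7 -> G3/G4 P8 similar
  R2 @ bar6.0: F4/C4 P4 -> G4/G4 P1 similar
  R7 @ bar6.0: F3->E4 leap 11st
  R8 @ bar6.0: penult P8 not 3rd/6th
  R8 @ bar6.0: penult P8 not 3rd/6th
  R1 @ bar7.0: G4/G4 P1 -> A4/A4 P1 similar
  R6 @ bar7.3: closes on M3
  R6 @ bar7.3: closes on M3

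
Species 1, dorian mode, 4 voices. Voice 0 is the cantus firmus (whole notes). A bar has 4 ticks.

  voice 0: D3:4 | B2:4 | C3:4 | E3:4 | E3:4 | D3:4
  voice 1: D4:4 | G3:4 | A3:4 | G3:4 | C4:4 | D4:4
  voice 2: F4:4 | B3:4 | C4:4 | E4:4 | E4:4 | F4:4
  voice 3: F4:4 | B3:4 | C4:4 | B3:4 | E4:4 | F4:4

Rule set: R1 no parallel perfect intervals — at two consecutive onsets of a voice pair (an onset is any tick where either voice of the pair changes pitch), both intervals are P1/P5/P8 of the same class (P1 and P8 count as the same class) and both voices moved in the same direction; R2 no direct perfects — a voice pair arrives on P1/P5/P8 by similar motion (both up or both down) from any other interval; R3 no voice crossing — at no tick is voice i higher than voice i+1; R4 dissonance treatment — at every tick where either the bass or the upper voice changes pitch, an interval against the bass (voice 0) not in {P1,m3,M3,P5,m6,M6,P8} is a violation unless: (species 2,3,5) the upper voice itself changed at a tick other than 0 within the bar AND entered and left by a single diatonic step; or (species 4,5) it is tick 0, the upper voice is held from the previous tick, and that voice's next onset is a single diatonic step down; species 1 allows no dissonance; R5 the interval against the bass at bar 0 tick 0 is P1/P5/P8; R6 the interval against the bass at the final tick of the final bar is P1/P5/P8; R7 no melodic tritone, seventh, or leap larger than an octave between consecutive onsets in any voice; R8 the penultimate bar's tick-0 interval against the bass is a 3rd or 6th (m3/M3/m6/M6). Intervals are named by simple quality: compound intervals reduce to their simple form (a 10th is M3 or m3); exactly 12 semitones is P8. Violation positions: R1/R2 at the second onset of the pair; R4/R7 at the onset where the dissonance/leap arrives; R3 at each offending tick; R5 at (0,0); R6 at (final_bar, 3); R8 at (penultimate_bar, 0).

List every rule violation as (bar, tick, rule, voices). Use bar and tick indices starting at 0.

(0, 0, R5, (0, 2))
(0, 0, R5, (0, 3))
(1, 0, R1, (2, 3))
(1, 0, R2, (0, 2))
(1, 0, R2, (0, 3))
(1, 0, R7, (2,))
(1, 0, R7, (3,))
(2, 0, R1, (0, 2))
(2, 0, R1, (0, 3))
(2, 0, R1, (2, 3))
(3, 0, R1, (0, 2))
(3, 0, R3, (2, 3))
(3, 1, R3, (2, 3))
(3, 2, R3, (2, 3))
(3, 3, R3, (2, 3))
(4, 0, R8, (0, 2))
(4, 0, R8, (0, 3))
(5, 0, R1, (2, 3))
(5, 3, R6, (0, 2))
(5, 3, R6, (0, 3))

bar 0: v0=D3 v1=D4 v2=F4 v3=F4 downbeat m3
bar 1: v0=B2 v1=G3 v2=B3 v3=B3 downbeat P8
bar 2: v0=C3 v1=A3 v2=C4 v3=C4 downbeat P8
bar 3: v0=E3 v1=G3 v2=E4 v3=B3 downbeat P5
bar 4: v0=E3 v1=C4 v2=E4 v3=E4 downbeat P8
bar 5: v0=D3 v1=D4 v2=F4 v3=F4 downbeat m3
  -> R5 @ bar 0 tick 0 v(0, 2): opens on m3
  -> R5 @ bar 0 tick 0 v(0, 3): opens on m3
  -> R1 @ bar 1 tick 0 v(2, 3): F4/F4 P1 -> B3/B3 P1 similar
  -> R2 @ bar 1 tick 0 v(0, 2): D3/F4 m3 -> B2/B3 P8 similar
  -> R2 @ bar 1 tick 0 v(0, 3): D3/F4 m3 -> B2/B3 P8 similar
  -> R7 @ bar 1 tick 0 v(2,): F4->B3 leap 6st
  -> R7 @ bar 1 tick 0 v(3,): F4->B3 leap 6st
  -> R1 @ bar 2 tick 0 v(0, 2): B2/B3 P8 -> C3/C4 P8 similar
  -> R1 @ bar 2 tick 0 v(0, 3): B2/B3 P8 -> C3/C4 P8 similar
  -> R1 @ bar 2 tick 0 v(2, 3): B3/B3 P1 -> C4/C4 P1 similar
  -> R1 @ bar 3 tick 0 v(0, 2): C3/C4 P8 -> E3/E4 P8 similar
  -> R3 @ bar 3 tick 0 v(2, 3): E4 above B3
  -> R3 @ bar 3 tick 1 v(2, 3): E4 above B3
  -> R3 @ bar 3 tick 2 v(2, 3): E4 above B3
  -> R3 @ bar 3 tick 3 v(2, 3): E4 above B3
  -> R8 @ bar 4 tick 0 v(0, 2): penult P8 not 3rd/6th
  -> R8 @ bar 4 tick 0 v(0, 3): penult P8 not 3rd/6th
  -> R1 @ bar 5 tick 0 v(2, 3): E4/E4 P1 -> F4/F4 P1 similar
  -> R6 @ bar 5 tick 3 v(0, 2): closes on m3
  -> R6 @ bar 5 tick 3 v(0, 3): closes on m3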